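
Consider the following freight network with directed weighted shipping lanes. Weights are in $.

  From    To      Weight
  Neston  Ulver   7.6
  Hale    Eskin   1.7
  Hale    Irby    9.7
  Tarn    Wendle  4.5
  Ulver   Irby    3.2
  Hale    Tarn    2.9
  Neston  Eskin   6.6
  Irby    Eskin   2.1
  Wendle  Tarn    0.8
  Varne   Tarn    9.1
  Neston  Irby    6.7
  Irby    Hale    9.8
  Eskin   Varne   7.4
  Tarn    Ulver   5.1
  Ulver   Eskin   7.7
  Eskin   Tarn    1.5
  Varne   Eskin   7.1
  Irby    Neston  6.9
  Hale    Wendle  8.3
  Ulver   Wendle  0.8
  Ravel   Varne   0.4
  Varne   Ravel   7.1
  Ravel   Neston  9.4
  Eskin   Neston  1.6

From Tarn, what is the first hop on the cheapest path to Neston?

Ulver

Compare a few routes:
Tarn - Ulver - Irby - Eskin - Neston: 5.1+3.2+2.1+1.6 = 12
Tarn - Ulver - Eskin - Neston: 5.1+7.7+1.6 = 14.4
Cheapest is Tarn - Ulver - Irby - Eskin - Neston at $12.
So from Tarn the first move is to Ulver.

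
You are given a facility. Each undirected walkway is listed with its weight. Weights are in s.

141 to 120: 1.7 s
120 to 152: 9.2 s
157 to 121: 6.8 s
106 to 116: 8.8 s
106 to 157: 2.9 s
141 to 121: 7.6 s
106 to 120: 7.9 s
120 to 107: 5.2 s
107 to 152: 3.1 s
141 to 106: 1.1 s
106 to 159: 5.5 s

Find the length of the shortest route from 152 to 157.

Candidate routes:
152 - 107 - 120 - 106 - 157: 3.1+5.2+7.9+2.9 = 19.1
152 - 120 - 141 - 106 - 157: 9.2+1.7+1.1+2.9 = 14.9
152 - 120 - 106 - 157: 9.2+7.9+2.9 = 20
152 - 107 - 120 - 141 - 106 - 157: 3.1+5.2+1.7+1.1+2.9 = 14
Cheapest is 152 - 107 - 120 - 141 - 106 - 157 at 14 s.

14 s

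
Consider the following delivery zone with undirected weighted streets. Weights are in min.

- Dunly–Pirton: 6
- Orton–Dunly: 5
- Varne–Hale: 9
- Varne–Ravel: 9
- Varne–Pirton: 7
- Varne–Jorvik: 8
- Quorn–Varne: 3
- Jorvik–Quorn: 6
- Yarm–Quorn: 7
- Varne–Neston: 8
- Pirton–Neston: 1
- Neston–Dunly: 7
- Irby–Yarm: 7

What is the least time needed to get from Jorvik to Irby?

Running Dijkstra from Jorvik:
Jorvik: 0
Quorn: 6  (via Jorvik)
Varne: 8  (via Jorvik)
Yarm: 13  (via Quorn)
Pirton: 15  (via Varne)
Neston: 16  (via Varne)
Ravel: 17  (via Varne)
Hale: 17  (via Varne)
Irby: 20  (via Yarm)
Shortest route: Jorvik → Quorn → Yarm → Irby = 20 min.

20 min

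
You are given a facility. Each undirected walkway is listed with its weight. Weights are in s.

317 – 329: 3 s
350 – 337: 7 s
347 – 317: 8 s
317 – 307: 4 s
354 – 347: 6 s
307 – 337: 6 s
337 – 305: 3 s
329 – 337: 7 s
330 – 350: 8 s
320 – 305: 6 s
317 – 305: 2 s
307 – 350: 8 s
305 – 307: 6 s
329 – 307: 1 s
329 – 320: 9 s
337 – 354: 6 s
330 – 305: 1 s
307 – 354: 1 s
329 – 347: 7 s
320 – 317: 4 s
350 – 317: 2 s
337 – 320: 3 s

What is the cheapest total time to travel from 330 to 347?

11 s

Candidate routes:
330–305–307–354–347: 1+6+1+6 = 14
330–305–317–329–347: 1+2+3+7 = 13
330–305–317–347: 1+2+8 = 11
330–305–317–307–354–347: 1+2+4+1+6 = 14
The minimum is 11 s via 330–305–317–347.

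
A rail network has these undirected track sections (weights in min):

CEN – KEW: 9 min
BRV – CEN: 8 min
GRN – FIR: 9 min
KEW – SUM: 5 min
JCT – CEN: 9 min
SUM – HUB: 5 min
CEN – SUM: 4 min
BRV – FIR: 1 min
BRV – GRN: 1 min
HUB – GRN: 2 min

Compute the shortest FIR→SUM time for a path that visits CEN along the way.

Shortest FIR→CEN: FIR → BRV → CEN = 9
Shortest CEN→SUM: CEN → SUM = 4
Total via CEN: 9 + 4 = 13 min.

13 min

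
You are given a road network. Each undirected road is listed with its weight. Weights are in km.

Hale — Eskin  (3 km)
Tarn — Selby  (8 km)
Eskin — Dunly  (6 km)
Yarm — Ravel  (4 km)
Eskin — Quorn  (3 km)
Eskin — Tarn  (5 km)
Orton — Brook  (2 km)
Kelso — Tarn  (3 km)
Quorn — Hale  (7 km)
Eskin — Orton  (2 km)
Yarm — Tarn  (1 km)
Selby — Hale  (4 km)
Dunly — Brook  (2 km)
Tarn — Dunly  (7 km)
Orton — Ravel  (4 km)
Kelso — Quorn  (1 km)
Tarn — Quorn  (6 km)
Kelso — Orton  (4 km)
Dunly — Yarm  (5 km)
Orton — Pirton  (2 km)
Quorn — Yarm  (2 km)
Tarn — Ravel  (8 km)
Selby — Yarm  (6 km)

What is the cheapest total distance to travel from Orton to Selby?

Enumerating some paths:
Orton → Kelso → Quorn → Yarm → Selby: 4+1+2+6 = 13
Orton → Eskin → Hale → Selby: 2+3+4 = 9
Orton → Eskin → Quorn → Yarm → Selby: 2+3+2+6 = 13
Cheapest is Orton → Eskin → Hale → Selby at 9 km.

9 km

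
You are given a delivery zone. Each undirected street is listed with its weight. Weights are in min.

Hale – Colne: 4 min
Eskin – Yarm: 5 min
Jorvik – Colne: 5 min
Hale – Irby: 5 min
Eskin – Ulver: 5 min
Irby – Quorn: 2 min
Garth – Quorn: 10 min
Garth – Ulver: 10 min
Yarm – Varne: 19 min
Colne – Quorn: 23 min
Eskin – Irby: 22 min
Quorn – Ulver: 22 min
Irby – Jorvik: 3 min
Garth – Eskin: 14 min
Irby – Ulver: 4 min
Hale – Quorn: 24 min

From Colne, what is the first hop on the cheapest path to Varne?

Compare a few routes:
Colne → Jorvik → Irby → Eskin → Yarm → Varne: 5+3+22+5+19 = 54
Colne → Hale → Irby → Ulver → Eskin → Yarm → Varne: 4+5+4+5+5+19 = 42
Colne → Jorvik → Irby → Ulver → Eskin → Yarm → Varne: 5+3+4+5+5+19 = 41
Colne → Hale → Irby → Eskin → Yarm → Varne: 4+5+22+5+19 = 55
Cheapest is Colne → Jorvik → Irby → Ulver → Eskin → Yarm → Varne at 41 min.
So from Colne the first move is to Jorvik.

Jorvik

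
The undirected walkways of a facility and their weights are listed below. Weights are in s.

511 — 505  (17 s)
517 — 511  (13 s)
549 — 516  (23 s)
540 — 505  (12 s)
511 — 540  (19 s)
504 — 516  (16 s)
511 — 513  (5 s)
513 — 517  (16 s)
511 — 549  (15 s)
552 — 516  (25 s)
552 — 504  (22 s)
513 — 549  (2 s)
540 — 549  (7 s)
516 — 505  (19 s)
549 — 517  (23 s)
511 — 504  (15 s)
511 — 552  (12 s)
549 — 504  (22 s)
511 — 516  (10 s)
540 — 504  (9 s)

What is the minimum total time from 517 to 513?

16 s

Enumerating some paths:
517 → 513: 16 = 16
517 → 511 → 513: 13+5 = 18
Cheapest is 517 → 513 at 16 s.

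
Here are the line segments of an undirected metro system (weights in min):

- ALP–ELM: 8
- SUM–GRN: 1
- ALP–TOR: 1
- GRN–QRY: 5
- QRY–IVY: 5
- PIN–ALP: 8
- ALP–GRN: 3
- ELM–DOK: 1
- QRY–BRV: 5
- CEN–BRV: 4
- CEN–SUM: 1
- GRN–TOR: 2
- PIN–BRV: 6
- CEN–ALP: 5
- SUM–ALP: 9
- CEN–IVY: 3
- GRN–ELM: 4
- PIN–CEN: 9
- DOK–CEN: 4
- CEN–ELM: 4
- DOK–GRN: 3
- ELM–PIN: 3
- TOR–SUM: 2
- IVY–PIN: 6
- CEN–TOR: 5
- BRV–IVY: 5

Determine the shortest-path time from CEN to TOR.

3 min

Enumerating some paths:
CEN - SUM - GRN - TOR: 1+1+2 = 4
CEN - SUM - TOR: 1+2 = 3
CEN - TOR: 5 = 5
Cheapest is CEN - SUM - TOR at 3 min.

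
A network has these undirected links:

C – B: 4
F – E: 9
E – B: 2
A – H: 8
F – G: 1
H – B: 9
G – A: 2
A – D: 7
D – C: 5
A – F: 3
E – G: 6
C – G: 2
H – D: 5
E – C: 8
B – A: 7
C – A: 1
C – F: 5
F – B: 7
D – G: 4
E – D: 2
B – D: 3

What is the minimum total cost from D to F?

Candidate routes:
D - C - G - F: 5+2+1 = 8
D - C - A - F: 5+1+3 = 9
D - G - F: 4+1 = 5
The minimum is 5 via D - G - F.

5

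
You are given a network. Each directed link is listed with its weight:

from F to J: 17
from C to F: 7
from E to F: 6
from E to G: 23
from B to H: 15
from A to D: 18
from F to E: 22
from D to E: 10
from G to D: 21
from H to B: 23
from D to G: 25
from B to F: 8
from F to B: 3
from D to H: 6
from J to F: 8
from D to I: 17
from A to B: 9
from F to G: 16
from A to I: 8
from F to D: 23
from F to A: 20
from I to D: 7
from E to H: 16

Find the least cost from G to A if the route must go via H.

78

Best G to H: G → D → H costing 27
Best H to A: H → B → F → A costing 51
Total via H: 27 + 51 = 78.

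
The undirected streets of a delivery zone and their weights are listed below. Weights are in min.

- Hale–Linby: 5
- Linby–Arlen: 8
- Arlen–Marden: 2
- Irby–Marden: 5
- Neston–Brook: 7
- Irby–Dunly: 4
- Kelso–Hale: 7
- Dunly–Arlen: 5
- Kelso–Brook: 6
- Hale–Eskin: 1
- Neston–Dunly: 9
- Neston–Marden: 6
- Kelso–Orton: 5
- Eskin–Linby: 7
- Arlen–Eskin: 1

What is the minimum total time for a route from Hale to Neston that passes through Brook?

20 min

Best Hale to Brook: Hale–Kelso–Brook costing 13
Best Brook to Neston: Brook–Neston costing 7
Total via Brook: 13 + 7 = 20 min.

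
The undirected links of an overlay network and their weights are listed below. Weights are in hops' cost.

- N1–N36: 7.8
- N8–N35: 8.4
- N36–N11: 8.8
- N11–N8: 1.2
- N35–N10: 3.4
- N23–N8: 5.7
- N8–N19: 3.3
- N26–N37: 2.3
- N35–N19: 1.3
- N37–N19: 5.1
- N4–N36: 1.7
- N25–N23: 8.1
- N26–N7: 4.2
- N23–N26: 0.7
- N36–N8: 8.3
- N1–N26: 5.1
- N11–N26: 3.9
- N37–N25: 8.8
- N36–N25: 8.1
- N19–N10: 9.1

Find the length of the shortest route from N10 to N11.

Shortest distances from N10:
N10: 0
N35: 3.4  (via N10)
N19: 4.7  (via N35)
N8: 8  (via N19)
N11: 9.2  (via N8)
Shortest route: N10 → N35 → N19 → N8 → N11 = 9.2 hops' cost.

9.2 hops' cost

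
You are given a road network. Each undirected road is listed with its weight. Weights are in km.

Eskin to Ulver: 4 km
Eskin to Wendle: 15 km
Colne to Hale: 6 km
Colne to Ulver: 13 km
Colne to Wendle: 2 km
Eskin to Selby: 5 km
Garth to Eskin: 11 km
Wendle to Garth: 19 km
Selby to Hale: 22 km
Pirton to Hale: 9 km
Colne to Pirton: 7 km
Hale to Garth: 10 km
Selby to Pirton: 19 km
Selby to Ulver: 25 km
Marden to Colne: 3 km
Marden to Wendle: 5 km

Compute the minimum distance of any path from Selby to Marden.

25 km

Compare a few routes:
Selby → Eskin → Ulver → Colne → Wendle → Marden: 5+4+13+2+5 = 29
Selby → Eskin → Wendle → Marden: 5+15+5 = 25
Selby → Pirton → Colne → Marden: 19+7+3 = 29
The minimum is 25 km via Selby → Eskin → Wendle → Marden.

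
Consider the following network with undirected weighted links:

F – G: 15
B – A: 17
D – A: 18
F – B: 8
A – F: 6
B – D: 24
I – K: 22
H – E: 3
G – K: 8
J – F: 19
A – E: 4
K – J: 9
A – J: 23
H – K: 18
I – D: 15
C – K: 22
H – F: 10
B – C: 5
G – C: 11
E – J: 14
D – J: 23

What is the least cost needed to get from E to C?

23

Settle nodes by increasing distance from E:
E: 0
H: 3  (via E)
A: 4  (via E)
F: 10  (via A)
J: 14  (via E)
B: 18  (via F)
K: 21  (via H)
D: 22  (via A)
C: 23  (via B)
Shortest route: E → A → F → B → C = 23.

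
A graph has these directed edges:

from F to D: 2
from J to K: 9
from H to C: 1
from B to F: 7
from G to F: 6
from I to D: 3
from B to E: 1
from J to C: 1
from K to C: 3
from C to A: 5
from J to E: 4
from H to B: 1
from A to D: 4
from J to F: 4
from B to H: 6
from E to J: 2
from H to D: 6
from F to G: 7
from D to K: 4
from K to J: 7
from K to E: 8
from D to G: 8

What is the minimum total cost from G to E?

Compare a few routes:
G–F–D–K–J–E: 6+2+4+7+4 = 23
G–F–D–K–E: 6+2+4+8 = 20
Cheapest is G–F–D–K–E at 20.

20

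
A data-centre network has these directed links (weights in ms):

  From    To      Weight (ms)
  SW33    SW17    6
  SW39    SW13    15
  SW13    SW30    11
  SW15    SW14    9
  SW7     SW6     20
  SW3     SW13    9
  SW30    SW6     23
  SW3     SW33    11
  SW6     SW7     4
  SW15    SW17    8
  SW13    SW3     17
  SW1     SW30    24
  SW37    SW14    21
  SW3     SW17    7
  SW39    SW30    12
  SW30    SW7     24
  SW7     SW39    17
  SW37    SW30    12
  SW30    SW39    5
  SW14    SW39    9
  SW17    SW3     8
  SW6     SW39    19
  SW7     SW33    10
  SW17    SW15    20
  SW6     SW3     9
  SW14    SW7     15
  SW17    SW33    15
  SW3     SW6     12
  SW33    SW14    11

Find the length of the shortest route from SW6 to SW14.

Running Dijkstra from SW6:
SW6: 0
SW7: 4  (via SW6)
SW3: 9  (via SW6)
SW33: 14  (via SW7)
SW17: 16  (via SW3)
SW13: 18  (via SW3)
SW39: 19  (via SW6)
SW14: 25  (via SW33)
Shortest route: SW6–SW7–SW33–SW14 = 25 ms.

25 ms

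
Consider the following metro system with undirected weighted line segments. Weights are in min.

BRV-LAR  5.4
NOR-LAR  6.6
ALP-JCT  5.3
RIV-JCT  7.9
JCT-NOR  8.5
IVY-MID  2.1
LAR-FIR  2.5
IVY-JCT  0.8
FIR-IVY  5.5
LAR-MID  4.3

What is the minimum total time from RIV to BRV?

Running Dijkstra from RIV:
RIV: 0
JCT: 7.9  (via RIV)
IVY: 8.7  (via JCT)
MID: 10.8  (via IVY)
ALP: 13.2  (via JCT)
FIR: 14.2  (via IVY)
LAR: 15.1  (via MID)
NOR: 16.4  (via JCT)
BRV: 20.5  (via LAR)
Shortest route: RIV → JCT → IVY → MID → LAR → BRV = 20.5 min.

20.5 min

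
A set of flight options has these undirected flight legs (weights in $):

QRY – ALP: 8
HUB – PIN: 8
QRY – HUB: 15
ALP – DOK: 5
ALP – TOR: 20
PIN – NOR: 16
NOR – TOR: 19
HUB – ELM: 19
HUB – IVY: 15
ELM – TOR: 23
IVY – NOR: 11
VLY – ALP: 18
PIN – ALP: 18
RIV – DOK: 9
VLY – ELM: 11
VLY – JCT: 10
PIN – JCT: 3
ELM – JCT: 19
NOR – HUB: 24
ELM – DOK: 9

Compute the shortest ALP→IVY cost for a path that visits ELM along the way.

$48

Best ALP to ELM: ALP–DOK–ELM costing 14
Best ELM to IVY: ELM–HUB–IVY costing 34
Total via ELM: 14 + 34 = $48.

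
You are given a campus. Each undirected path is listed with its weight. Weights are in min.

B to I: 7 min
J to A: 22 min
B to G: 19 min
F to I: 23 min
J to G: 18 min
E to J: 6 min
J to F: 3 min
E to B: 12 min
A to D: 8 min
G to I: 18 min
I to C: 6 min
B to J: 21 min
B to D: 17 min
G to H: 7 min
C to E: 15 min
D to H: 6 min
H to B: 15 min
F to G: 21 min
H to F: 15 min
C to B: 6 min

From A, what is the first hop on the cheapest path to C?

D

Enumerating some paths:
A–D–B–C: 8+17+6 = 31
A–D–H–B–C: 8+6+15+6 = 35
A–D–B–I–C: 8+17+7+6 = 38
The minimum is 31 min via A–D–B–C.
So from A the first move is to D.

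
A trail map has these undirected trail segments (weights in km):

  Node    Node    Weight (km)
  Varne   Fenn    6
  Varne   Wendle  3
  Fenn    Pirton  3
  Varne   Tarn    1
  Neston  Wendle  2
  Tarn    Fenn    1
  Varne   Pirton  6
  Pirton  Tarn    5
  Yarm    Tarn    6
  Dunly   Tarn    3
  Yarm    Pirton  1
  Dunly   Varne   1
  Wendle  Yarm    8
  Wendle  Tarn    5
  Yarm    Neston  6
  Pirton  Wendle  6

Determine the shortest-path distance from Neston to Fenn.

7 km

Enumerating some paths:
Neston–Wendle–Varne–Tarn–Fenn: 2+3+1+1 = 7
Neston–Wendle–Tarn–Fenn: 2+5+1 = 8
Neston–Yarm–Pirton–Fenn: 6+1+3 = 10
Cheapest is Neston–Wendle–Varne–Tarn–Fenn at 7 km.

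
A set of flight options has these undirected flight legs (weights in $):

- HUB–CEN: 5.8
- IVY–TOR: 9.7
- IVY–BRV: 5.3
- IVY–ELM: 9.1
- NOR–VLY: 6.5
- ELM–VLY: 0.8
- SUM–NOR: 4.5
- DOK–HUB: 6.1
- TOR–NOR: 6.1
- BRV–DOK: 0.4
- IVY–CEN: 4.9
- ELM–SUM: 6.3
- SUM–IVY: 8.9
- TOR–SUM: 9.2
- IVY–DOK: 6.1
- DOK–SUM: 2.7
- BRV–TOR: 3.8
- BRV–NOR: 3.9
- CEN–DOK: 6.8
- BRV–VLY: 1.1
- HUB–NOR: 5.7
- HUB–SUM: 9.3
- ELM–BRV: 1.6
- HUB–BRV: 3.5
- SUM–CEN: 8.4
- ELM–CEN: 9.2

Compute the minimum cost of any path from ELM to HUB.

$5.1

Shortest distances from ELM:
ELM: 0
VLY: 0.8  (via ELM)
BRV: 1.6  (via ELM)
DOK: 2  (via BRV)
SUM: 4.7  (via DOK)
HUB: 5.1  (via BRV)
Shortest route: ELM–BRV–HUB = $5.1.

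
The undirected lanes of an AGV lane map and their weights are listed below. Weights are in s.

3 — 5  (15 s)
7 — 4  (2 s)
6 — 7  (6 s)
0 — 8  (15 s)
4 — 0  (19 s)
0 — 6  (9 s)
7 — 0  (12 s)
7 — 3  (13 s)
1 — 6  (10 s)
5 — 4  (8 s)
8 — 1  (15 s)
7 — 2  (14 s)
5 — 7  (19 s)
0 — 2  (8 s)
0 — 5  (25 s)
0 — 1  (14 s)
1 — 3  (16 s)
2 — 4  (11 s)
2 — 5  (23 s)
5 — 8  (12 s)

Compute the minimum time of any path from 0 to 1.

14 s

Settle nodes by increasing distance from 0:
0: 0
2: 8  (via 0)
6: 9  (via 0)
7: 12  (via 0)
1: 14  (via 0)
Shortest route: 0 → 1 = 14 s.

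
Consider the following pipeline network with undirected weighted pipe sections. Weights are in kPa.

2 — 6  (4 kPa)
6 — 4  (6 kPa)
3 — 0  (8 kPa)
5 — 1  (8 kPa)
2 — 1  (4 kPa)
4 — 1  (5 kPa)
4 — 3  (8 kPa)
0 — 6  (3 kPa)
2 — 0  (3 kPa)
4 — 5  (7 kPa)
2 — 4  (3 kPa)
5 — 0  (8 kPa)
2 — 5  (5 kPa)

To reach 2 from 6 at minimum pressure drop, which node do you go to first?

2

Compare a few routes:
6 → 0 → 2: 3+3 = 6
6 → 2: 4 = 4
Cheapest is 6 → 2 at 4 kPa.
So from 6 the first move is to 2.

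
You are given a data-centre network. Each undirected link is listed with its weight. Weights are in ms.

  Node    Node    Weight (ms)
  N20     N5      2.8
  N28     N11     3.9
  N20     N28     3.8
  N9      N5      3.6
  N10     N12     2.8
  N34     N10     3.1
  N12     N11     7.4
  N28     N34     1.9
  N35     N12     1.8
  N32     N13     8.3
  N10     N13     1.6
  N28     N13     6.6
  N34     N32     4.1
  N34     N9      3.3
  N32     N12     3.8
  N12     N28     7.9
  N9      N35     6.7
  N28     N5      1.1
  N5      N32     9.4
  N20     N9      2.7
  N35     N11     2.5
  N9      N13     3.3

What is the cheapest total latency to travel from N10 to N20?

7.6 ms

Enumerating some paths:
N10 → N13 → N9 → N20: 1.6+3.3+2.7 = 7.6
N10 → N34 → N28 → N5 → N20: 3.1+1.9+1.1+2.8 = 8.9
N10 → N34 → N28 → N20: 3.1+1.9+3.8 = 8.8
Cheapest is N10 → N13 → N9 → N20 at 7.6 ms.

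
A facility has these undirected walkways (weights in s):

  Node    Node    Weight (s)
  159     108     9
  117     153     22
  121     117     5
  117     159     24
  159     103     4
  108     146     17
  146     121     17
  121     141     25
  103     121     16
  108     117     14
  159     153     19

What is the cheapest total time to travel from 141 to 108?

44 s

Shortest distances from 141:
141: 0
121: 25  (via 141)
117: 30  (via 121)
103: 41  (via 121)
146: 42  (via 121)
108: 44  (via 117)
Shortest route: 141–121–117–108 = 44 s.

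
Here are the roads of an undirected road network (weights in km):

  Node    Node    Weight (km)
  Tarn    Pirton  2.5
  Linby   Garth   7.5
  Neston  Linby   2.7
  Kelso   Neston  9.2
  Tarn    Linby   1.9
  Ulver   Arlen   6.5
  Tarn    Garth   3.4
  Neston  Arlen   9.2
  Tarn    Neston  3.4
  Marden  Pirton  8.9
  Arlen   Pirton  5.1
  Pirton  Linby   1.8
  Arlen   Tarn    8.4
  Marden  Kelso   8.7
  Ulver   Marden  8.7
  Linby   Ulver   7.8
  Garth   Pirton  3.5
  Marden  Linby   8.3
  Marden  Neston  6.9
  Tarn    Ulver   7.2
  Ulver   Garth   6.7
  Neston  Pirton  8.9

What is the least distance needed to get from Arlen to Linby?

6.9 km

Settle nodes by increasing distance from Arlen:
Arlen: 0
Pirton: 5.1  (via Arlen)
Ulver: 6.5  (via Arlen)
Linby: 6.9  (via Pirton)
Shortest route: Arlen → Pirton → Linby = 6.9 km.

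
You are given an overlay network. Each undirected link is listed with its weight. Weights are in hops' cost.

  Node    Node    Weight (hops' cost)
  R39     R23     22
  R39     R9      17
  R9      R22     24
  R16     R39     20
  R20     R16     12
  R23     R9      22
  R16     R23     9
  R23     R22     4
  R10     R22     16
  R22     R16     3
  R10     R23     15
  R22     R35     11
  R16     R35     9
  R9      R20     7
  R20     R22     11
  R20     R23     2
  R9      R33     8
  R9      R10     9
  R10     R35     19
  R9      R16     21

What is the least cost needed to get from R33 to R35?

32 hops' cost

Compare a few routes:
R33 → R9 → R20 → R23 → R22 → R16 → R35: 8+7+2+4+3+9 = 33
R33 → R9 → R20 → R23 → R22 → R35: 8+7+2+4+11 = 32
Cheapest is R33 → R9 → R20 → R23 → R22 → R35 at 32 hops' cost.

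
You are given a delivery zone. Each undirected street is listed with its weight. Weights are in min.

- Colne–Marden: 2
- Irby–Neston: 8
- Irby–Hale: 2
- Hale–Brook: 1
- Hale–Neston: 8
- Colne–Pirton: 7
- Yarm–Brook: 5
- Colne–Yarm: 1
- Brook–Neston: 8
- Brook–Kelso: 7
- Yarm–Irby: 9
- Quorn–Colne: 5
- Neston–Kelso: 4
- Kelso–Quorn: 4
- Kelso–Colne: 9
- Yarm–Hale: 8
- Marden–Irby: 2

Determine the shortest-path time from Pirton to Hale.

Candidate routes:
Pirton → Colne → Yarm → Irby → Hale: 7+1+9+2 = 19
Pirton → Colne → Marden → Irby → Hale: 7+2+2+2 = 13
Pirton → Colne → Yarm → Hale: 7+1+8 = 16
Pirton → Colne → Yarm → Brook → Hale: 7+1+5+1 = 14
Cheapest is Pirton → Colne → Marden → Irby → Hale at 13 min.

13 min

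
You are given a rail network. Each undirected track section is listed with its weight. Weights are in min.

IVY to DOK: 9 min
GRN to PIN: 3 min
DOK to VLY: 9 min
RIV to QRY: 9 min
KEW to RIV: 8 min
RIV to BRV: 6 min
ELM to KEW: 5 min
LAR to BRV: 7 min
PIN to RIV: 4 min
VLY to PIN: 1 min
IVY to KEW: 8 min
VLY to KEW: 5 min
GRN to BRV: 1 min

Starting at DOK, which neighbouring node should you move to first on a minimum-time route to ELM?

VLY

Enumerating some paths:
DOK - VLY - PIN - RIV - KEW - ELM: 9+1+4+8+5 = 27
DOK - VLY - PIN - GRN - BRV - RIV - KEW - ELM: 9+1+3+1+6+8+5 = 33
DOK - IVY - KEW - ELM: 9+8+5 = 22
DOK - VLY - KEW - ELM: 9+5+5 = 19
Cheapest is DOK - VLY - KEW - ELM at 19 min.
So from DOK the first move is to VLY.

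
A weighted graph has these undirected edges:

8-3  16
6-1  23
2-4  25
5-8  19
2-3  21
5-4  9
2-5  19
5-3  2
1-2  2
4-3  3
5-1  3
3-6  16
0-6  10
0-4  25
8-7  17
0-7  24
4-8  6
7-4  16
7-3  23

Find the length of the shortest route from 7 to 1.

24

Running Dijkstra from 7:
7: 0
4: 16  (via 7)
8: 17  (via 7)
3: 19  (via 4)
5: 21  (via 3)
0: 24  (via 7)
1: 24  (via 5)
Shortest route: 7 → 4 → 3 → 5 → 1 = 24.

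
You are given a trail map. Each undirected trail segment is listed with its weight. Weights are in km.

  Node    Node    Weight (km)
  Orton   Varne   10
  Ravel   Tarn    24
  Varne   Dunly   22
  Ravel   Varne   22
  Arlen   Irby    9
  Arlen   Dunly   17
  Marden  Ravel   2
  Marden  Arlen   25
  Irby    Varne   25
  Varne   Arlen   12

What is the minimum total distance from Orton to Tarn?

Running Dijkstra from Orton:
Orton: 0
Varne: 10  (via Orton)
Arlen: 22  (via Varne)
Irby: 31  (via Arlen)
Ravel: 32  (via Varne)
Dunly: 32  (via Varne)
Marden: 34  (via Ravel)
Tarn: 56  (via Ravel)
Shortest route: Orton–Varne–Ravel–Tarn = 56 km.

56 km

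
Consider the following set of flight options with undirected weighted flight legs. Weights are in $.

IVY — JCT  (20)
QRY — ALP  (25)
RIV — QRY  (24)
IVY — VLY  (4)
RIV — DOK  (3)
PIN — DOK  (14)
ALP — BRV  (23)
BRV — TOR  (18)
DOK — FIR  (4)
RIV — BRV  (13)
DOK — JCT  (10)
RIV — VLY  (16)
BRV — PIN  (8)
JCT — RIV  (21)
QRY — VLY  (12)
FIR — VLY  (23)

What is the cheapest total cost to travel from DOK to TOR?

$34

Settle nodes by increasing distance from DOK:
DOK: 0
RIV: 3  (via DOK)
FIR: 4  (via DOK)
JCT: 10  (via DOK)
PIN: 14  (via DOK)
BRV: 16  (via RIV)
VLY: 19  (via RIV)
IVY: 23  (via VLY)
QRY: 27  (via RIV)
TOR: 34  (via BRV)
Shortest route: DOK–RIV–BRV–TOR = $34.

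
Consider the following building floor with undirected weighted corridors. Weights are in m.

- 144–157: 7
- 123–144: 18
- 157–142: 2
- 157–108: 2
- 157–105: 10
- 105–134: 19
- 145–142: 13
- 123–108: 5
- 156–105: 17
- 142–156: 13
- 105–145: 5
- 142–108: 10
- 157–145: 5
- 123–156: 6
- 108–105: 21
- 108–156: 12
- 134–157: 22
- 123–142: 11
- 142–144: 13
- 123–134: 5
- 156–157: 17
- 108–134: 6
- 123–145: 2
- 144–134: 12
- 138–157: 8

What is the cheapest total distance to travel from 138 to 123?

Enumerating some paths:
138 - 157 - 142 - 123: 8+2+11 = 21
138 - 157 - 108 - 123: 8+2+5 = 15
Cheapest is 138 - 157 - 108 - 123 at 15 m.

15 m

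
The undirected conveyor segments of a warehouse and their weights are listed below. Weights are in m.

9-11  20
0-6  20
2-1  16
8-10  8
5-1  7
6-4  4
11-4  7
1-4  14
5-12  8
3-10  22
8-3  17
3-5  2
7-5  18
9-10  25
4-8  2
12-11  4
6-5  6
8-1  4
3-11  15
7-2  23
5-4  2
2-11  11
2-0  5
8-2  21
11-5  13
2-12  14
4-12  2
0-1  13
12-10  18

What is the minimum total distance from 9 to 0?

36 m

Settle nodes by increasing distance from 9:
9: 0
11: 20  (via 9)
12: 24  (via 11)
10: 25  (via 9)
4: 26  (via 12)
5: 28  (via 4)
8: 28  (via 4)
3: 30  (via 5)
6: 30  (via 4)
2: 31  (via 11)
1: 32  (via 8)
0: 36  (via 2)
Shortest route: 9–11–2–0 = 36 m.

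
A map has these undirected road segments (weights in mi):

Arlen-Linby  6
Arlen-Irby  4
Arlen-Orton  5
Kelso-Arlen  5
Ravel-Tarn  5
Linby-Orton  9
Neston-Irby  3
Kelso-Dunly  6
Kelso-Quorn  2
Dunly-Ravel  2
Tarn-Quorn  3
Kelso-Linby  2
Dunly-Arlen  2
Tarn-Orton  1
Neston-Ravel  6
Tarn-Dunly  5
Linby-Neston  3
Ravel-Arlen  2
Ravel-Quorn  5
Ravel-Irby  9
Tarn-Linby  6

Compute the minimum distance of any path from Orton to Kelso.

Running Dijkstra from Orton:
Orton: 0
Tarn: 1  (via Orton)
Quorn: 4  (via Tarn)
Arlen: 5  (via Orton)
Ravel: 6  (via Tarn)
Kelso: 6  (via Quorn)
Shortest route: Orton → Tarn → Quorn → Kelso = 6 mi.

6 mi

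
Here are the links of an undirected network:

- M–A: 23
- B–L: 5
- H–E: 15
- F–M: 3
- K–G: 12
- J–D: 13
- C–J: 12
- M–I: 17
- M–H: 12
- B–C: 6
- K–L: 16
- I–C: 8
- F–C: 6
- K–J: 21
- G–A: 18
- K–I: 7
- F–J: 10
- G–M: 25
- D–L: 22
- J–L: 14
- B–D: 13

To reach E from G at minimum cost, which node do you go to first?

M

Candidate routes:
G - K - I - M - H - E: 12+7+17+12+15 = 63
G - K - I - C - F - M - H - E: 12+7+8+6+3+12+15 = 63
G - M - H - E: 25+12+15 = 52
Cheapest is G - M - H - E at 52.
So from G the first move is to M.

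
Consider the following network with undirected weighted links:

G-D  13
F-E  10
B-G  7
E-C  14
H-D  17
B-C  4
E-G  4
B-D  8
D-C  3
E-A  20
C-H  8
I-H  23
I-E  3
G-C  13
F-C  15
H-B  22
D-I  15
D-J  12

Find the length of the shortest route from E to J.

29

Enumerating some paths:
E - G - B - C - D - J: 4+7+4+3+12 = 30
E - I - D - J: 3+15+12 = 30
E - G - D - J: 4+13+12 = 29
Cheapest is E - G - D - J at 29.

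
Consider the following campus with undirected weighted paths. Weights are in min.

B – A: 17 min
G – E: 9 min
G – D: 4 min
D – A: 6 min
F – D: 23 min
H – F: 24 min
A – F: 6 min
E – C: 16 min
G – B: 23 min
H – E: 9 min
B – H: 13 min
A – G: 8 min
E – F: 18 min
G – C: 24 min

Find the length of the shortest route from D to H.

Settle nodes by increasing distance from D:
D: 0
G: 4  (via D)
A: 6  (via D)
F: 12  (via A)
E: 13  (via G)
H: 22  (via E)
Shortest route: D–G–E–H = 22 min.

22 min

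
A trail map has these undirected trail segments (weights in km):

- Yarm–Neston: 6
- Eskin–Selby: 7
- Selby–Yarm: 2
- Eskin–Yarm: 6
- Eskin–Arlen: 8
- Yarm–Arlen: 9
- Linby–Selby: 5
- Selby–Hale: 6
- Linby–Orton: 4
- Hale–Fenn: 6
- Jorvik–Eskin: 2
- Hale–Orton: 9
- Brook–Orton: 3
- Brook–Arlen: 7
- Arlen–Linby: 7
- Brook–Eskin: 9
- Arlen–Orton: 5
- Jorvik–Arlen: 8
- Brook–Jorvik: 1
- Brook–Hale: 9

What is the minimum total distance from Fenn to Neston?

20 km

Running Dijkstra from Fenn:
Fenn: 0
Hale: 6  (via Fenn)
Selby: 12  (via Hale)
Yarm: 14  (via Selby)
Orton: 15  (via Hale)
Brook: 15  (via Hale)
Jorvik: 16  (via Brook)
Linby: 17  (via Selby)
Eskin: 18  (via Jorvik)
Arlen: 20  (via Orton)
Neston: 20  (via Yarm)
Shortest route: Fenn → Hale → Selby → Yarm → Neston = 20 km.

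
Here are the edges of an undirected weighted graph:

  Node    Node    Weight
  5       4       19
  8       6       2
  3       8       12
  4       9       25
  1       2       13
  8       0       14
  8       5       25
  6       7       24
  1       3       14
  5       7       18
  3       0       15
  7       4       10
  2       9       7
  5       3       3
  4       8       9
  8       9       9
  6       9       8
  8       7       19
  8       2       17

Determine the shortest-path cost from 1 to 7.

Running Dijkstra from 1:
1: 0
2: 13  (via 1)
3: 14  (via 1)
5: 17  (via 3)
9: 20  (via 2)
8: 26  (via 3)
6: 28  (via 9)
0: 29  (via 3)
4: 35  (via 8)
7: 35  (via 5)
Shortest route: 1 → 3 → 5 → 7 = 35.

35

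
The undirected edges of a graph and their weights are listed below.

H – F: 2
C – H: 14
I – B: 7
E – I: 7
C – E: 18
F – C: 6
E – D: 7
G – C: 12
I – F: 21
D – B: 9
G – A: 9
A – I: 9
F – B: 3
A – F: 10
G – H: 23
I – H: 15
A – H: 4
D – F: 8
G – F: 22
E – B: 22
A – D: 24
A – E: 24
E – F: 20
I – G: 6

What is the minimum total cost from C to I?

Settle nodes by increasing distance from C:
C: 0
F: 6  (via C)
H: 8  (via F)
B: 9  (via F)
A: 12  (via H)
G: 12  (via C)
D: 14  (via F)
I: 16  (via B)
Shortest route: C → F → B → I = 16.

16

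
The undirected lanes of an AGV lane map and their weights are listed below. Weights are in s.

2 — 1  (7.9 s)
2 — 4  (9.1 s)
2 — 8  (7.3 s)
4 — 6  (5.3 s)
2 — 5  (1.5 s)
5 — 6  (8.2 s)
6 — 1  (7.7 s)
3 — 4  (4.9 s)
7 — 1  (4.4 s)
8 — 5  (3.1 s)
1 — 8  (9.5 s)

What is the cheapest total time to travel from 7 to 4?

17.4 s

Compare a few routes:
7–1–6–4: 4.4+7.7+5.3 = 17.4
7–1–2–4: 4.4+7.9+9.1 = 21.4
The minimum is 17.4 s via 7–1–6–4.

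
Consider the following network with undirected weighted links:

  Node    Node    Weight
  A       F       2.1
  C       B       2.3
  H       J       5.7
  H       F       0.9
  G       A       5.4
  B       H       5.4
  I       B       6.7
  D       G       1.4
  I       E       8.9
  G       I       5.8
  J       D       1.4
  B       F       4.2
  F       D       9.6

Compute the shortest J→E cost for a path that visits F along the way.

Best J to F: J → H → F costing 6.6
Shortest F→E: F → B → I → E = 19.8
Total via F: 6.6 + 19.8 = 26.4.

26.4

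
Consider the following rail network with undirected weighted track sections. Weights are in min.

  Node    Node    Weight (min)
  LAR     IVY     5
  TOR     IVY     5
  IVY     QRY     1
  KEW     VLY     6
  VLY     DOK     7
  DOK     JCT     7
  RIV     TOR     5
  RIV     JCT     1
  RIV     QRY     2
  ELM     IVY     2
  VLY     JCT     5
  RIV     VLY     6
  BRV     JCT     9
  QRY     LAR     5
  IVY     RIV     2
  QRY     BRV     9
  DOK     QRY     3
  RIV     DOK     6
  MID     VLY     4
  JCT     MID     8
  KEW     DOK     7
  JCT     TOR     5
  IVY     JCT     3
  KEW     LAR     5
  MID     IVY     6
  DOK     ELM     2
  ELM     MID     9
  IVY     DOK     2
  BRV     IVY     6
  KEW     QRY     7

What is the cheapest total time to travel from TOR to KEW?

13 min

Candidate routes:
TOR → IVY → QRY → KEW: 5+1+7 = 13
TOR → IVY → DOK → KEW: 5+2+7 = 14
TOR → IVY → LAR → KEW: 5+5+5 = 15
TOR → RIV → QRY → KEW: 5+2+7 = 14
The minimum is 13 min via TOR → IVY → QRY → KEW.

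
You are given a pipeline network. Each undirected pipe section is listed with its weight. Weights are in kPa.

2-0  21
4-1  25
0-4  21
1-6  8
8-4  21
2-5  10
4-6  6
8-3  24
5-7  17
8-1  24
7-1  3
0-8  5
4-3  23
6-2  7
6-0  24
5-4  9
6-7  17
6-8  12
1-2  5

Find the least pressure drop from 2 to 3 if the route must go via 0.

50 kPa

Best 2 to 0: 2–0 costing 21
Best 0 to 3: 0–8–3 costing 29
Total via 0: 21 + 29 = 50 kPa.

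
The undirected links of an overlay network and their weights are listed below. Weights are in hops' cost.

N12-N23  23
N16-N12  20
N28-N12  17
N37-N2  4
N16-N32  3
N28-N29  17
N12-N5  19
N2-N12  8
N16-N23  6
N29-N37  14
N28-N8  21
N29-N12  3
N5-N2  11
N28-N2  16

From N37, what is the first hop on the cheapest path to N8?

N2

Compare a few routes:
N37 → N2 → N28 → N8: 4+16+21 = 41
N37 → N2 → N12 → N28 → N8: 4+8+17+21 = 50
N37 → N29 → N28 → N8: 14+17+21 = 52
The minimum is 41 hops' cost via N37 → N2 → N28 → N8.
So from N37 the first move is to N2.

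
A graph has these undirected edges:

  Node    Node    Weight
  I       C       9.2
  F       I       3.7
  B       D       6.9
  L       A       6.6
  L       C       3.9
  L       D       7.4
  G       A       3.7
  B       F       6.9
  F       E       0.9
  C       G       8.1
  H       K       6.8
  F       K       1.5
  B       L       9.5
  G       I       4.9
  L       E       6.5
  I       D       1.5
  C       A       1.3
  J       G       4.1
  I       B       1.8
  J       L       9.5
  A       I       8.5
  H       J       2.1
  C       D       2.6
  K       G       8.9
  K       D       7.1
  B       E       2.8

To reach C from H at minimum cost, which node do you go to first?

Compare a few routes:
H - J - G - C: 2.1+4.1+8.1 = 14.3
H - J - G - A - C: 2.1+4.1+3.7+1.3 = 11.2
Cheapest is H - J - G - A - C at 11.2.
So from H the first move is to J.

J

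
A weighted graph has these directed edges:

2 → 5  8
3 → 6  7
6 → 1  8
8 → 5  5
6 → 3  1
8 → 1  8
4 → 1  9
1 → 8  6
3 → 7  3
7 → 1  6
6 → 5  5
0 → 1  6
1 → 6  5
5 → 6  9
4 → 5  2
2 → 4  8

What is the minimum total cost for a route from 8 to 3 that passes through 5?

Best 8 to 5: 8–5 costing 5
Shortest 5→3: 5–6–3 = 10
Total via 5: 5 + 10 = 15.

15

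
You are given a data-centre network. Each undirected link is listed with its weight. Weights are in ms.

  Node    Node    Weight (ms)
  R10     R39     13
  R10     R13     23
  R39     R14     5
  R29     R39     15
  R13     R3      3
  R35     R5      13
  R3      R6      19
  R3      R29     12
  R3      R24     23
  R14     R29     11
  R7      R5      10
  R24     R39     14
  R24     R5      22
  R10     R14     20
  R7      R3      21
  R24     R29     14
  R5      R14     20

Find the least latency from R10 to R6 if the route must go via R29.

Shortest R10→R29: R10 → R39 → R29 = 28
Shortest R29→R6: R29 → R3 → R6 = 31
Total via R29: 28 + 31 = 59 ms.

59 ms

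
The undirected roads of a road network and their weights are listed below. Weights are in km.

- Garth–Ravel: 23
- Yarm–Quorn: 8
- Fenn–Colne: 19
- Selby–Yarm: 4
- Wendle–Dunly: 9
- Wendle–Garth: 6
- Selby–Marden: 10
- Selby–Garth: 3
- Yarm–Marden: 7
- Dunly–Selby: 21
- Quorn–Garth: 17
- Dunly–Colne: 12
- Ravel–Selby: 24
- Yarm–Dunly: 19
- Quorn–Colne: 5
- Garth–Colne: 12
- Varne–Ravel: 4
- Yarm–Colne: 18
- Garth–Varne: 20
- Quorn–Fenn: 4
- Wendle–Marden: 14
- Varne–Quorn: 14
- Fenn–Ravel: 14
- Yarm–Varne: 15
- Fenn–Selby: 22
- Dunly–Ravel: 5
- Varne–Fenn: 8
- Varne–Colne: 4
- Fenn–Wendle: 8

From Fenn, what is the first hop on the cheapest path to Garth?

Enumerating some paths:
Fenn → Wendle → Garth: 8+6 = 14
Fenn → Quorn → Yarm → Selby → Garth: 4+8+4+3 = 19
Fenn → Quorn → Colne → Garth: 4+5+12 = 21
Fenn → Quorn → Garth: 4+17 = 21
The minimum is 14 km via Fenn → Wendle → Garth.
So from Fenn the first move is to Wendle.

Wendle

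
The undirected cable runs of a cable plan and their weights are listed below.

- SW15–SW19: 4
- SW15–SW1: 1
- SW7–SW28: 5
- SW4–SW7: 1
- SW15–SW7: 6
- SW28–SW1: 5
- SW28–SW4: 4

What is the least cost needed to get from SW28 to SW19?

Shortest distances from SW28:
SW28: 0
SW4: 4  (via SW28)
SW1: 5  (via SW28)
SW7: 5  (via SW28)
SW15: 6  (via SW1)
SW19: 10  (via SW15)
Shortest route: SW28–SW1–SW15–SW19 = 10.

10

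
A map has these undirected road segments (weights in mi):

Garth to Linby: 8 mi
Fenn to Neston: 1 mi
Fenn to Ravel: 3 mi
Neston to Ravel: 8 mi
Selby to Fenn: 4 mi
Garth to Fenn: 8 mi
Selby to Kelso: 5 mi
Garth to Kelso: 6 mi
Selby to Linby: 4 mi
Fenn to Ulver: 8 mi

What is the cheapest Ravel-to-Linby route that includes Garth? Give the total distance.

19 mi

Shortest Ravel→Garth: Ravel–Fenn–Garth = 11
Shortest Garth→Linby: Garth–Linby = 8
Total via Garth: 11 + 8 = 19 mi.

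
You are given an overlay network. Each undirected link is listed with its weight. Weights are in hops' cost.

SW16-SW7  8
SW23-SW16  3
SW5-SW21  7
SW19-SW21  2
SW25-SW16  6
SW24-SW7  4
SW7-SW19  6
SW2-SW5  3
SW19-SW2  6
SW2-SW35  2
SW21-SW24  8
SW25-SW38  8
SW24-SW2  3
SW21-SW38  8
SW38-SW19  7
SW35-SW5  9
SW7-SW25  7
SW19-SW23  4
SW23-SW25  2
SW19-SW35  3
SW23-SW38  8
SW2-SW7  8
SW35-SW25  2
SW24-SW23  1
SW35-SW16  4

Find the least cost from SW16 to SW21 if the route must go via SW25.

Best SW16 to SW25: SW16 → SW23 → SW25 costing 5
Shortest SW25→SW21: SW25 → SW35 → SW19 → SW21 = 7
Total via SW25: 5 + 7 = 12 hops' cost.

12 hops' cost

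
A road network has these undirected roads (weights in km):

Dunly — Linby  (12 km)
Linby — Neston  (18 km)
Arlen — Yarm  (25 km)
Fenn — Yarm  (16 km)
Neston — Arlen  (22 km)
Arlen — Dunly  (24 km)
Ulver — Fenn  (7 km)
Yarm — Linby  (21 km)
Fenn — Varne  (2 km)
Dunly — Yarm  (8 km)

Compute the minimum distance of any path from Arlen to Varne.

Shortest distances from Arlen:
Arlen: 0
Neston: 22  (via Arlen)
Dunly: 24  (via Arlen)
Yarm: 25  (via Arlen)
Linby: 36  (via Dunly)
Fenn: 41  (via Yarm)
Varne: 43  (via Fenn)
Shortest route: Arlen → Yarm → Fenn → Varne = 43 km.

43 km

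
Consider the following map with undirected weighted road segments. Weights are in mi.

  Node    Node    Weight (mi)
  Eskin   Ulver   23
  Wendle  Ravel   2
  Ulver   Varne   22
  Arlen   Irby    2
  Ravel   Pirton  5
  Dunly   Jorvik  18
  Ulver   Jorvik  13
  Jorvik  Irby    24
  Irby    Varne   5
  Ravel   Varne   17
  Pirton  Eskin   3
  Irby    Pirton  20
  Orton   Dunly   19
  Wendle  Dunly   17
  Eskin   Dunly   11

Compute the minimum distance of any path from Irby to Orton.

53 mi

Compare a few routes:
Irby–Varne–Ravel–Wendle–Dunly–Orton: 5+17+2+17+19 = 60
Irby–Pirton–Eskin–Dunly–Orton: 20+3+11+19 = 53
Irby–Varne–Ravel–Pirton–Eskin–Dunly–Orton: 5+17+5+3+11+19 = 60
The minimum is 53 mi via Irby–Pirton–Eskin–Dunly–Orton.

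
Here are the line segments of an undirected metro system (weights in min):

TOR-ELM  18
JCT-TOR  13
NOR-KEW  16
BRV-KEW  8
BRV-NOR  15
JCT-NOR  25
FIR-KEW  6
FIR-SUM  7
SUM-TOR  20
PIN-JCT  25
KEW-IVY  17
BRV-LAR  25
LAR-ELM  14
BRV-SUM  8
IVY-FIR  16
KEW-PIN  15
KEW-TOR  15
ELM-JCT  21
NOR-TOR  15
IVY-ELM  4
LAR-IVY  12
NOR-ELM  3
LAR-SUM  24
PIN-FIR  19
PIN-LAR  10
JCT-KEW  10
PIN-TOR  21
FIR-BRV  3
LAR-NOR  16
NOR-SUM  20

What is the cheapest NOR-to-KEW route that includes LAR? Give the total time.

41 min

Best NOR to LAR: NOR–LAR costing 16
Shortest LAR→KEW: LAR–PIN–KEW = 25
Total via LAR: 16 + 25 = 41 min.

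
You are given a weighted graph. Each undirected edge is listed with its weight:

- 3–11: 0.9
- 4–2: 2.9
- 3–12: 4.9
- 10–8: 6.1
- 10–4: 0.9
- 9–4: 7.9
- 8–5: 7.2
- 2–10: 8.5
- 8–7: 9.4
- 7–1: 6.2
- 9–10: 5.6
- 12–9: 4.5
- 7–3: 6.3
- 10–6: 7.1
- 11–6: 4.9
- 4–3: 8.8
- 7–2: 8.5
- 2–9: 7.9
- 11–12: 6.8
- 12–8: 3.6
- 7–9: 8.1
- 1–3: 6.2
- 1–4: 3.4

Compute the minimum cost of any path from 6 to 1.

11.4

Compare a few routes:
6 → 11 → 3 → 1: 4.9+0.9+6.2 = 12
6 → 10 → 4 → 1: 7.1+0.9+3.4 = 11.4
Cheapest is 6 → 10 → 4 → 1 at 11.4.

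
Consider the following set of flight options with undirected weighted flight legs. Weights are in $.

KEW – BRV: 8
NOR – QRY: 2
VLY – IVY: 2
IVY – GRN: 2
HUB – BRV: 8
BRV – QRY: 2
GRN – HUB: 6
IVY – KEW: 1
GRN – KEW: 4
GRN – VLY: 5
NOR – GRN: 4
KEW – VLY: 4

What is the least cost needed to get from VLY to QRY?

$10

Candidate routes:
VLY → GRN → NOR → QRY: 5+4+2 = 11
VLY → IVY → GRN → NOR → QRY: 2+2+4+2 = 10
VLY → IVY → KEW → GRN → NOR → QRY: 2+1+4+4+2 = 13
Cheapest is VLY → IVY → GRN → NOR → QRY at $10.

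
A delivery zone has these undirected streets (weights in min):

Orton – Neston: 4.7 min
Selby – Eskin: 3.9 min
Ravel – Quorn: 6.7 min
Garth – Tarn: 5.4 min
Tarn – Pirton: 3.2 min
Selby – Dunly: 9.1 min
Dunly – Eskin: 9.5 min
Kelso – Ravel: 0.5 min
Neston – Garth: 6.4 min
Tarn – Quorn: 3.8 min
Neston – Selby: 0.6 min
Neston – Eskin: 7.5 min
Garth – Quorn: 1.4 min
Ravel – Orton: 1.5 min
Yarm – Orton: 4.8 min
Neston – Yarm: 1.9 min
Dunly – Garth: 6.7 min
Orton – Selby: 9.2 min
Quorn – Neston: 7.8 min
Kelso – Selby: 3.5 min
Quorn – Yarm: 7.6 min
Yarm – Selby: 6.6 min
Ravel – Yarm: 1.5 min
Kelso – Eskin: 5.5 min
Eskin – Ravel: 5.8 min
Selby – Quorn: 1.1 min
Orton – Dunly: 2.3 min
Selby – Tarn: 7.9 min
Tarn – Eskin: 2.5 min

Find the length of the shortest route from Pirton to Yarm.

Candidate routes:
Pirton - Tarn - Quorn - Selby - Neston - Yarm: 3.2+3.8+1.1+0.6+1.9 = 10.6
Pirton - Tarn - Eskin - Selby - Neston - Yarm: 3.2+2.5+3.9+0.6+1.9 = 12.1
Pirton - Tarn - Eskin - Ravel - Yarm: 3.2+2.5+5.8+1.5 = 13
The minimum is 10.6 min via Pirton - Tarn - Quorn - Selby - Neston - Yarm.

10.6 min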